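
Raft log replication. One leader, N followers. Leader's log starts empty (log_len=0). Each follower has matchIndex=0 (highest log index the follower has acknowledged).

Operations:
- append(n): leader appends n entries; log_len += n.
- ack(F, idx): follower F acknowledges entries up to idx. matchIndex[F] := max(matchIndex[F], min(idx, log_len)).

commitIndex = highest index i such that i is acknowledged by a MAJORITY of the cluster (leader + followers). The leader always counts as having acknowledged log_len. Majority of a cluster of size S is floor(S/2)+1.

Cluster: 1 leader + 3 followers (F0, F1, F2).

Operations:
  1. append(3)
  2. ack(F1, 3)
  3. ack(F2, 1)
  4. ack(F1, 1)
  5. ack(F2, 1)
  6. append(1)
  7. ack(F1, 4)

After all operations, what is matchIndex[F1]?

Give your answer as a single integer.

Op 1: append 3 -> log_len=3
Op 2: F1 acks idx 3 -> match: F0=0 F1=3 F2=0; commitIndex=0
Op 3: F2 acks idx 1 -> match: F0=0 F1=3 F2=1; commitIndex=1
Op 4: F1 acks idx 1 -> match: F0=0 F1=3 F2=1; commitIndex=1
Op 5: F2 acks idx 1 -> match: F0=0 F1=3 F2=1; commitIndex=1
Op 6: append 1 -> log_len=4
Op 7: F1 acks idx 4 -> match: F0=0 F1=4 F2=1; commitIndex=1

Answer: 4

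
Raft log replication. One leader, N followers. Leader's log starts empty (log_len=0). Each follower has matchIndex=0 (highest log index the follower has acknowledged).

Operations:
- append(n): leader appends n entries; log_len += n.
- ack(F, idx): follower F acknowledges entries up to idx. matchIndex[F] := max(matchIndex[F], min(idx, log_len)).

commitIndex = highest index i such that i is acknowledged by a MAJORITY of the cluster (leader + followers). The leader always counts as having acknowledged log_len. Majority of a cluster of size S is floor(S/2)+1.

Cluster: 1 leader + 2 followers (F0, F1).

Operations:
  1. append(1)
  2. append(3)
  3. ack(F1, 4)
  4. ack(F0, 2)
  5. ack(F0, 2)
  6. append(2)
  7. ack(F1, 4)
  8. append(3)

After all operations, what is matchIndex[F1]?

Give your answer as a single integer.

Op 1: append 1 -> log_len=1
Op 2: append 3 -> log_len=4
Op 3: F1 acks idx 4 -> match: F0=0 F1=4; commitIndex=4
Op 4: F0 acks idx 2 -> match: F0=2 F1=4; commitIndex=4
Op 5: F0 acks idx 2 -> match: F0=2 F1=4; commitIndex=4
Op 6: append 2 -> log_len=6
Op 7: F1 acks idx 4 -> match: F0=2 F1=4; commitIndex=4
Op 8: append 3 -> log_len=9

Answer: 4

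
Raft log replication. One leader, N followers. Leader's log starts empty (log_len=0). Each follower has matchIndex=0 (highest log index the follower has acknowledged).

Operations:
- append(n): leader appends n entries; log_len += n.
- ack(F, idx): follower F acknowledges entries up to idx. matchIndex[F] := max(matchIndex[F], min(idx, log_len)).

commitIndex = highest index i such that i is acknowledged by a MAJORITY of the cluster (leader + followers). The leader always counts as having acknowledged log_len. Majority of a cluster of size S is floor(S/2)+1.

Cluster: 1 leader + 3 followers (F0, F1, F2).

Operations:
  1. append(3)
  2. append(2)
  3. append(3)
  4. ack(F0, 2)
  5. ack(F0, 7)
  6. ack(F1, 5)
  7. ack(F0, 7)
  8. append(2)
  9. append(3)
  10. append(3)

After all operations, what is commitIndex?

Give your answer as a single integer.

Answer: 5

Derivation:
Op 1: append 3 -> log_len=3
Op 2: append 2 -> log_len=5
Op 3: append 3 -> log_len=8
Op 4: F0 acks idx 2 -> match: F0=2 F1=0 F2=0; commitIndex=0
Op 5: F0 acks idx 7 -> match: F0=7 F1=0 F2=0; commitIndex=0
Op 6: F1 acks idx 5 -> match: F0=7 F1=5 F2=0; commitIndex=5
Op 7: F0 acks idx 7 -> match: F0=7 F1=5 F2=0; commitIndex=5
Op 8: append 2 -> log_len=10
Op 9: append 3 -> log_len=13
Op 10: append 3 -> log_len=16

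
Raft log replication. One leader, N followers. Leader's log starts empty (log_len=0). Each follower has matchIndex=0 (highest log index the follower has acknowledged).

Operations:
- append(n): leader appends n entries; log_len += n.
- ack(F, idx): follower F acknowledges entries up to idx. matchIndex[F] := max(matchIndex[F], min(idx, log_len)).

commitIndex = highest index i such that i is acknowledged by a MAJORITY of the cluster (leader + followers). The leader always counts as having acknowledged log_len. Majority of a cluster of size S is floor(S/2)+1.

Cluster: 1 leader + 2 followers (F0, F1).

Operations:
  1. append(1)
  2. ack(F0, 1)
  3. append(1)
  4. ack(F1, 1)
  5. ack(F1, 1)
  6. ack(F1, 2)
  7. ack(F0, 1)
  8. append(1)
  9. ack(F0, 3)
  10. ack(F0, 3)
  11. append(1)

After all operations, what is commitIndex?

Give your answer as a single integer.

Op 1: append 1 -> log_len=1
Op 2: F0 acks idx 1 -> match: F0=1 F1=0; commitIndex=1
Op 3: append 1 -> log_len=2
Op 4: F1 acks idx 1 -> match: F0=1 F1=1; commitIndex=1
Op 5: F1 acks idx 1 -> match: F0=1 F1=1; commitIndex=1
Op 6: F1 acks idx 2 -> match: F0=1 F1=2; commitIndex=2
Op 7: F0 acks idx 1 -> match: F0=1 F1=2; commitIndex=2
Op 8: append 1 -> log_len=3
Op 9: F0 acks idx 3 -> match: F0=3 F1=2; commitIndex=3
Op 10: F0 acks idx 3 -> match: F0=3 F1=2; commitIndex=3
Op 11: append 1 -> log_len=4

Answer: 3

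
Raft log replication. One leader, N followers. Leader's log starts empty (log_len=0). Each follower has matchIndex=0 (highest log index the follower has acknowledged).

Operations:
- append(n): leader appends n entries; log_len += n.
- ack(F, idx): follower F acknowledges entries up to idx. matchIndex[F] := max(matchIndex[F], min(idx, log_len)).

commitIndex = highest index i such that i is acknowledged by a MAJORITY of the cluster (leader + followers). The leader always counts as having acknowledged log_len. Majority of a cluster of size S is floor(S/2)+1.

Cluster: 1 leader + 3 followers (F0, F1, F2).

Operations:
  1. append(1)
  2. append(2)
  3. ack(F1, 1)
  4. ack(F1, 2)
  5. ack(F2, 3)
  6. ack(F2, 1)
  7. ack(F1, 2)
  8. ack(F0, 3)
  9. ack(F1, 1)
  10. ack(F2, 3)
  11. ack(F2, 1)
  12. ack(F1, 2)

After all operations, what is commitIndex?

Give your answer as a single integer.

Answer: 3

Derivation:
Op 1: append 1 -> log_len=1
Op 2: append 2 -> log_len=3
Op 3: F1 acks idx 1 -> match: F0=0 F1=1 F2=0; commitIndex=0
Op 4: F1 acks idx 2 -> match: F0=0 F1=2 F2=0; commitIndex=0
Op 5: F2 acks idx 3 -> match: F0=0 F1=2 F2=3; commitIndex=2
Op 6: F2 acks idx 1 -> match: F0=0 F1=2 F2=3; commitIndex=2
Op 7: F1 acks idx 2 -> match: F0=0 F1=2 F2=3; commitIndex=2
Op 8: F0 acks idx 3 -> match: F0=3 F1=2 F2=3; commitIndex=3
Op 9: F1 acks idx 1 -> match: F0=3 F1=2 F2=3; commitIndex=3
Op 10: F2 acks idx 3 -> match: F0=3 F1=2 F2=3; commitIndex=3
Op 11: F2 acks idx 1 -> match: F0=3 F1=2 F2=3; commitIndex=3
Op 12: F1 acks idx 2 -> match: F0=3 F1=2 F2=3; commitIndex=3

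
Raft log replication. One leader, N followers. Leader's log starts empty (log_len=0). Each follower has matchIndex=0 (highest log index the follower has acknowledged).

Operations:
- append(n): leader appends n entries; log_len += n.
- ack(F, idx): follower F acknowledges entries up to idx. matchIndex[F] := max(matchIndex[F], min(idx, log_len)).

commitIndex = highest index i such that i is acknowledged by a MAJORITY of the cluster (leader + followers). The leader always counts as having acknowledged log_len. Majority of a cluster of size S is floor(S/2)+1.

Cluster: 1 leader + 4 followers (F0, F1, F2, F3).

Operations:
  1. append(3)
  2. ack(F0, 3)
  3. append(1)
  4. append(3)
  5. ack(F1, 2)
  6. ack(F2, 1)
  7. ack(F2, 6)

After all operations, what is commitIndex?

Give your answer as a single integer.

Answer: 3

Derivation:
Op 1: append 3 -> log_len=3
Op 2: F0 acks idx 3 -> match: F0=3 F1=0 F2=0 F3=0; commitIndex=0
Op 3: append 1 -> log_len=4
Op 4: append 3 -> log_len=7
Op 5: F1 acks idx 2 -> match: F0=3 F1=2 F2=0 F3=0; commitIndex=2
Op 6: F2 acks idx 1 -> match: F0=3 F1=2 F2=1 F3=0; commitIndex=2
Op 7: F2 acks idx 6 -> match: F0=3 F1=2 F2=6 F3=0; commitIndex=3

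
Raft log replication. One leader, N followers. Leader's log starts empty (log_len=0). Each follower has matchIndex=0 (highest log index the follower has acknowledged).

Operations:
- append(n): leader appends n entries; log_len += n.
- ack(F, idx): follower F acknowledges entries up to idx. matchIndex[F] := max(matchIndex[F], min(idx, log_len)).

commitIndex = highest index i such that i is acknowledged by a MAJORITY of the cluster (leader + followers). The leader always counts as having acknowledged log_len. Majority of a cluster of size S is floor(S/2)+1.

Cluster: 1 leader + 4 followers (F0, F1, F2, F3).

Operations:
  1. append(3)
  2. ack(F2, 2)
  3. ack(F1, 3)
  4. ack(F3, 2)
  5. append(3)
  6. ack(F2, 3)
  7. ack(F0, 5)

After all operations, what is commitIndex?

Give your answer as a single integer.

Op 1: append 3 -> log_len=3
Op 2: F2 acks idx 2 -> match: F0=0 F1=0 F2=2 F3=0; commitIndex=0
Op 3: F1 acks idx 3 -> match: F0=0 F1=3 F2=2 F3=0; commitIndex=2
Op 4: F3 acks idx 2 -> match: F0=0 F1=3 F2=2 F3=2; commitIndex=2
Op 5: append 3 -> log_len=6
Op 6: F2 acks idx 3 -> match: F0=0 F1=3 F2=3 F3=2; commitIndex=3
Op 7: F0 acks idx 5 -> match: F0=5 F1=3 F2=3 F3=2; commitIndex=3

Answer: 3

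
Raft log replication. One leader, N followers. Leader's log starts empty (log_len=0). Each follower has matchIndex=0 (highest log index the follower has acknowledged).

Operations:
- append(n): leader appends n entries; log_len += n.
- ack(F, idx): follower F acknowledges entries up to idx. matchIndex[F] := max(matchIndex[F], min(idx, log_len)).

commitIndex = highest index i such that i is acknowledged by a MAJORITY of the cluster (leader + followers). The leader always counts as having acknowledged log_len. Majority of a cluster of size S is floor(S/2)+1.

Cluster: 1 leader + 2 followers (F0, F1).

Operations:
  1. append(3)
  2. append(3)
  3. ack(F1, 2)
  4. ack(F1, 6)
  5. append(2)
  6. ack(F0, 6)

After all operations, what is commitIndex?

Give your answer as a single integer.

Answer: 6

Derivation:
Op 1: append 3 -> log_len=3
Op 2: append 3 -> log_len=6
Op 3: F1 acks idx 2 -> match: F0=0 F1=2; commitIndex=2
Op 4: F1 acks idx 6 -> match: F0=0 F1=6; commitIndex=6
Op 5: append 2 -> log_len=8
Op 6: F0 acks idx 6 -> match: F0=6 F1=6; commitIndex=6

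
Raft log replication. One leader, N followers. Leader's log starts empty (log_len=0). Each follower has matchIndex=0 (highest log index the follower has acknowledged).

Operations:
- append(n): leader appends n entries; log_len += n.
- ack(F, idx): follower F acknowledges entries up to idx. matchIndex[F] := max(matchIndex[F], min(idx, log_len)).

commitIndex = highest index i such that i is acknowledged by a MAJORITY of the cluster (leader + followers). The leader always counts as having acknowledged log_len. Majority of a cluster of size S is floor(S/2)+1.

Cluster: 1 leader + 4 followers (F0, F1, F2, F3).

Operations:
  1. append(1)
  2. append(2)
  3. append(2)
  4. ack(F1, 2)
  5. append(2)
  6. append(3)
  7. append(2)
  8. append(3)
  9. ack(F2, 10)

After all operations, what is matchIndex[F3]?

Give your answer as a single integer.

Op 1: append 1 -> log_len=1
Op 2: append 2 -> log_len=3
Op 3: append 2 -> log_len=5
Op 4: F1 acks idx 2 -> match: F0=0 F1=2 F2=0 F3=0; commitIndex=0
Op 5: append 2 -> log_len=7
Op 6: append 3 -> log_len=10
Op 7: append 2 -> log_len=12
Op 8: append 3 -> log_len=15
Op 9: F2 acks idx 10 -> match: F0=0 F1=2 F2=10 F3=0; commitIndex=2

Answer: 0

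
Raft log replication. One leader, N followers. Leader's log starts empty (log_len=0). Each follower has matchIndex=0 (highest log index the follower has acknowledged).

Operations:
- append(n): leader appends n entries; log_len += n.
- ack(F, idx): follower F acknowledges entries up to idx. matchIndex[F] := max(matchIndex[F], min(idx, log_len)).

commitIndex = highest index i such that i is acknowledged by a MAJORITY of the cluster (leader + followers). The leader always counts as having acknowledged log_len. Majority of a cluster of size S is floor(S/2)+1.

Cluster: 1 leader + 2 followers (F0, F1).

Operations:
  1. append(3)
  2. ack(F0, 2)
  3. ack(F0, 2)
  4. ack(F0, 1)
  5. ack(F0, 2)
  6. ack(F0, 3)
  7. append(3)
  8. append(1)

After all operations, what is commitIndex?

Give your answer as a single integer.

Answer: 3

Derivation:
Op 1: append 3 -> log_len=3
Op 2: F0 acks idx 2 -> match: F0=2 F1=0; commitIndex=2
Op 3: F0 acks idx 2 -> match: F0=2 F1=0; commitIndex=2
Op 4: F0 acks idx 1 -> match: F0=2 F1=0; commitIndex=2
Op 5: F0 acks idx 2 -> match: F0=2 F1=0; commitIndex=2
Op 6: F0 acks idx 3 -> match: F0=3 F1=0; commitIndex=3
Op 7: append 3 -> log_len=6
Op 8: append 1 -> log_len=7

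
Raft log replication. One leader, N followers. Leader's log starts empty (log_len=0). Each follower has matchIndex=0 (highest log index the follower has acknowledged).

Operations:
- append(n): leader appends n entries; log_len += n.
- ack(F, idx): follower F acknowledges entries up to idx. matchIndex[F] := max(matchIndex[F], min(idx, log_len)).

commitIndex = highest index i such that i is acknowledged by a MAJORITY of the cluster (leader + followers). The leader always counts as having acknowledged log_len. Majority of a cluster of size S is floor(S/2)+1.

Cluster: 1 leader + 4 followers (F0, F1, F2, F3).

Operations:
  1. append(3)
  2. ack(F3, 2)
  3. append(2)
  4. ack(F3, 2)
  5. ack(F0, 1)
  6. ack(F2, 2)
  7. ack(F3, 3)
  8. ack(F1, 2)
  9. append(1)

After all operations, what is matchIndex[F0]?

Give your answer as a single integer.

Op 1: append 3 -> log_len=3
Op 2: F3 acks idx 2 -> match: F0=0 F1=0 F2=0 F3=2; commitIndex=0
Op 3: append 2 -> log_len=5
Op 4: F3 acks idx 2 -> match: F0=0 F1=0 F2=0 F3=2; commitIndex=0
Op 5: F0 acks idx 1 -> match: F0=1 F1=0 F2=0 F3=2; commitIndex=1
Op 6: F2 acks idx 2 -> match: F0=1 F1=0 F2=2 F3=2; commitIndex=2
Op 7: F3 acks idx 3 -> match: F0=1 F1=0 F2=2 F3=3; commitIndex=2
Op 8: F1 acks idx 2 -> match: F0=1 F1=2 F2=2 F3=3; commitIndex=2
Op 9: append 1 -> log_len=6

Answer: 1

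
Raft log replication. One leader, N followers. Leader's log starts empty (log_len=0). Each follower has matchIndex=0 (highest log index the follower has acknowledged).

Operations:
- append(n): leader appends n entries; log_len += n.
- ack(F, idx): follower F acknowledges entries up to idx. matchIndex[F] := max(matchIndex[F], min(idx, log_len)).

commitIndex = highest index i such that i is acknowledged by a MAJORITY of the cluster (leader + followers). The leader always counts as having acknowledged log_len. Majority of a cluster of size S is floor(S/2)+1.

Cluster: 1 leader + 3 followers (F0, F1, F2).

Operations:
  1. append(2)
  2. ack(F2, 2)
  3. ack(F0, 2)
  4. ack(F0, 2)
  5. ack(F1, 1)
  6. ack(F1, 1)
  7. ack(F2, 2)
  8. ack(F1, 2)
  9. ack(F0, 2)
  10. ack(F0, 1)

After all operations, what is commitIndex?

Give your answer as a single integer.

Op 1: append 2 -> log_len=2
Op 2: F2 acks idx 2 -> match: F0=0 F1=0 F2=2; commitIndex=0
Op 3: F0 acks idx 2 -> match: F0=2 F1=0 F2=2; commitIndex=2
Op 4: F0 acks idx 2 -> match: F0=2 F1=0 F2=2; commitIndex=2
Op 5: F1 acks idx 1 -> match: F0=2 F1=1 F2=2; commitIndex=2
Op 6: F1 acks idx 1 -> match: F0=2 F1=1 F2=2; commitIndex=2
Op 7: F2 acks idx 2 -> match: F0=2 F1=1 F2=2; commitIndex=2
Op 8: F1 acks idx 2 -> match: F0=2 F1=2 F2=2; commitIndex=2
Op 9: F0 acks idx 2 -> match: F0=2 F1=2 F2=2; commitIndex=2
Op 10: F0 acks idx 1 -> match: F0=2 F1=2 F2=2; commitIndex=2

Answer: 2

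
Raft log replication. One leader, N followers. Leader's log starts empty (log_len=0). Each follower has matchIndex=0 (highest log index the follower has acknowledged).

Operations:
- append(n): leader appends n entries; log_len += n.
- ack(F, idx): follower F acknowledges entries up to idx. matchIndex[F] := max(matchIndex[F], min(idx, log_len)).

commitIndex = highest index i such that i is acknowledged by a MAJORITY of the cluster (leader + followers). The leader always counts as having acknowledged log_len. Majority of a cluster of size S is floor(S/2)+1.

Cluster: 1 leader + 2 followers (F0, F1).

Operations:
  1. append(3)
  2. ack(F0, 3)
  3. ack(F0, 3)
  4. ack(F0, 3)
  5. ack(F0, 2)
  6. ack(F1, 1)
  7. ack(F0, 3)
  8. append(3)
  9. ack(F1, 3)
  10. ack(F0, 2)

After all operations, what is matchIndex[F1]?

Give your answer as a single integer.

Answer: 3

Derivation:
Op 1: append 3 -> log_len=3
Op 2: F0 acks idx 3 -> match: F0=3 F1=0; commitIndex=3
Op 3: F0 acks idx 3 -> match: F0=3 F1=0; commitIndex=3
Op 4: F0 acks idx 3 -> match: F0=3 F1=0; commitIndex=3
Op 5: F0 acks idx 2 -> match: F0=3 F1=0; commitIndex=3
Op 6: F1 acks idx 1 -> match: F0=3 F1=1; commitIndex=3
Op 7: F0 acks idx 3 -> match: F0=3 F1=1; commitIndex=3
Op 8: append 3 -> log_len=6
Op 9: F1 acks idx 3 -> match: F0=3 F1=3; commitIndex=3
Op 10: F0 acks idx 2 -> match: F0=3 F1=3; commitIndex=3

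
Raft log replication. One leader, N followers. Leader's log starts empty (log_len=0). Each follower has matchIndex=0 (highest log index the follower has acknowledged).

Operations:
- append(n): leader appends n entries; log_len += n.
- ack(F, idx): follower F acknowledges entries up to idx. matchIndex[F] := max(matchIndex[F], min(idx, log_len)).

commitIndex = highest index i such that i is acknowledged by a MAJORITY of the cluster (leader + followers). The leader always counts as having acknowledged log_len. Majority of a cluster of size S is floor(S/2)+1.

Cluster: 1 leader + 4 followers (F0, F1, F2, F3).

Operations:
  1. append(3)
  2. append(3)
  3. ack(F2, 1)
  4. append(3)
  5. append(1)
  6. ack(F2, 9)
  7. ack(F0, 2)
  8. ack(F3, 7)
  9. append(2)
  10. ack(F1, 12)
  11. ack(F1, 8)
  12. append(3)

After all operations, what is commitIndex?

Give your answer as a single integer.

Answer: 9

Derivation:
Op 1: append 3 -> log_len=3
Op 2: append 3 -> log_len=6
Op 3: F2 acks idx 1 -> match: F0=0 F1=0 F2=1 F3=0; commitIndex=0
Op 4: append 3 -> log_len=9
Op 5: append 1 -> log_len=10
Op 6: F2 acks idx 9 -> match: F0=0 F1=0 F2=9 F3=0; commitIndex=0
Op 7: F0 acks idx 2 -> match: F0=2 F1=0 F2=9 F3=0; commitIndex=2
Op 8: F3 acks idx 7 -> match: F0=2 F1=0 F2=9 F3=7; commitIndex=7
Op 9: append 2 -> log_len=12
Op 10: F1 acks idx 12 -> match: F0=2 F1=12 F2=9 F3=7; commitIndex=9
Op 11: F1 acks idx 8 -> match: F0=2 F1=12 F2=9 F3=7; commitIndex=9
Op 12: append 3 -> log_len=15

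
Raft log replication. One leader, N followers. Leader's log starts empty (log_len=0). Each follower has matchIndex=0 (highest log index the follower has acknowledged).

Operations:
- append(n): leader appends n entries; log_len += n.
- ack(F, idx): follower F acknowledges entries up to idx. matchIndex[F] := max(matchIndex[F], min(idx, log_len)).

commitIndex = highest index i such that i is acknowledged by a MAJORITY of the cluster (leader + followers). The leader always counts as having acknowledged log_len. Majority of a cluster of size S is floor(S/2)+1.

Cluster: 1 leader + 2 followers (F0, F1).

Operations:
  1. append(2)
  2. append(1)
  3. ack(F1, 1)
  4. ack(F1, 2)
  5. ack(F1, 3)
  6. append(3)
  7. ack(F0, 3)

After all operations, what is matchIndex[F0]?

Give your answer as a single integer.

Answer: 3

Derivation:
Op 1: append 2 -> log_len=2
Op 2: append 1 -> log_len=3
Op 3: F1 acks idx 1 -> match: F0=0 F1=1; commitIndex=1
Op 4: F1 acks idx 2 -> match: F0=0 F1=2; commitIndex=2
Op 5: F1 acks idx 3 -> match: F0=0 F1=3; commitIndex=3
Op 6: append 3 -> log_len=6
Op 7: F0 acks idx 3 -> match: F0=3 F1=3; commitIndex=3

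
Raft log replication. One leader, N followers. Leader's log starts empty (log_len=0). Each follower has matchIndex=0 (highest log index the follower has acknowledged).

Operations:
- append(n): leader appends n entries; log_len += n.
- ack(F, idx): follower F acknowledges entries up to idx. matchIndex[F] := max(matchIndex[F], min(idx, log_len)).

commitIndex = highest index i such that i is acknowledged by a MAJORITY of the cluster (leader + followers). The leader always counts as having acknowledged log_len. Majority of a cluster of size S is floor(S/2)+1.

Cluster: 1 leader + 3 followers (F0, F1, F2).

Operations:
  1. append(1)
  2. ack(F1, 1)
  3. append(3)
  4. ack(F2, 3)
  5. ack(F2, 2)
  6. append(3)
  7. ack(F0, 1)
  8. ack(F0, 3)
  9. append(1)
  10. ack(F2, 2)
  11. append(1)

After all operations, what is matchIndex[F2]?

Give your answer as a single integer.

Answer: 3

Derivation:
Op 1: append 1 -> log_len=1
Op 2: F1 acks idx 1 -> match: F0=0 F1=1 F2=0; commitIndex=0
Op 3: append 3 -> log_len=4
Op 4: F2 acks idx 3 -> match: F0=0 F1=1 F2=3; commitIndex=1
Op 5: F2 acks idx 2 -> match: F0=0 F1=1 F2=3; commitIndex=1
Op 6: append 3 -> log_len=7
Op 7: F0 acks idx 1 -> match: F0=1 F1=1 F2=3; commitIndex=1
Op 8: F0 acks idx 3 -> match: F0=3 F1=1 F2=3; commitIndex=3
Op 9: append 1 -> log_len=8
Op 10: F2 acks idx 2 -> match: F0=3 F1=1 F2=3; commitIndex=3
Op 11: append 1 -> log_len=9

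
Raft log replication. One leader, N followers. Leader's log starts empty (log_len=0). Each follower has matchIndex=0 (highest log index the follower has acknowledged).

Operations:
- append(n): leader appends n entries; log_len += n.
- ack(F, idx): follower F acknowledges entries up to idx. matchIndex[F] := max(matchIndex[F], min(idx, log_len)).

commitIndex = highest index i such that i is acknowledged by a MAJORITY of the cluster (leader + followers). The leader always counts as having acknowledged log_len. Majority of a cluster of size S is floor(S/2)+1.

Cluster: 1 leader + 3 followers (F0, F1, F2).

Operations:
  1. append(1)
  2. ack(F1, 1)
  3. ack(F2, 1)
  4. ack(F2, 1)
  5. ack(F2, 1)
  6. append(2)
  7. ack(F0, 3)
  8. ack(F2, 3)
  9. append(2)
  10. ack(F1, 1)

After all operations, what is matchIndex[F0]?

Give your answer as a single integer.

Op 1: append 1 -> log_len=1
Op 2: F1 acks idx 1 -> match: F0=0 F1=1 F2=0; commitIndex=0
Op 3: F2 acks idx 1 -> match: F0=0 F1=1 F2=1; commitIndex=1
Op 4: F2 acks idx 1 -> match: F0=0 F1=1 F2=1; commitIndex=1
Op 5: F2 acks idx 1 -> match: F0=0 F1=1 F2=1; commitIndex=1
Op 6: append 2 -> log_len=3
Op 7: F0 acks idx 3 -> match: F0=3 F1=1 F2=1; commitIndex=1
Op 8: F2 acks idx 3 -> match: F0=3 F1=1 F2=3; commitIndex=3
Op 9: append 2 -> log_len=5
Op 10: F1 acks idx 1 -> match: F0=3 F1=1 F2=3; commitIndex=3

Answer: 3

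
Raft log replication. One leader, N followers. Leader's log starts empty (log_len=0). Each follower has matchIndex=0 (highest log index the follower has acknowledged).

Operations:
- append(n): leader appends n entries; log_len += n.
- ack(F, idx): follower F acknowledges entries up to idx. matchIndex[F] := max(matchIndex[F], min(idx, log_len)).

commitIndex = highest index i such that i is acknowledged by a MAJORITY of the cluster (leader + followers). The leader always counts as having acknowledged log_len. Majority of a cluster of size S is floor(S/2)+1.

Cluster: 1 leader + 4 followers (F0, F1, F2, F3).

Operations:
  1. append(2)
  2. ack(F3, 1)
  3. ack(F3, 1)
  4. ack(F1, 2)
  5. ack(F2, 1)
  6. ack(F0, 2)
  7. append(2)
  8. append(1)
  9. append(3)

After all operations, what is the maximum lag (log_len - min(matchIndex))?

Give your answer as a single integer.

Op 1: append 2 -> log_len=2
Op 2: F3 acks idx 1 -> match: F0=0 F1=0 F2=0 F3=1; commitIndex=0
Op 3: F3 acks idx 1 -> match: F0=0 F1=0 F2=0 F3=1; commitIndex=0
Op 4: F1 acks idx 2 -> match: F0=0 F1=2 F2=0 F3=1; commitIndex=1
Op 5: F2 acks idx 1 -> match: F0=0 F1=2 F2=1 F3=1; commitIndex=1
Op 6: F0 acks idx 2 -> match: F0=2 F1=2 F2=1 F3=1; commitIndex=2
Op 7: append 2 -> log_len=4
Op 8: append 1 -> log_len=5
Op 9: append 3 -> log_len=8

Answer: 7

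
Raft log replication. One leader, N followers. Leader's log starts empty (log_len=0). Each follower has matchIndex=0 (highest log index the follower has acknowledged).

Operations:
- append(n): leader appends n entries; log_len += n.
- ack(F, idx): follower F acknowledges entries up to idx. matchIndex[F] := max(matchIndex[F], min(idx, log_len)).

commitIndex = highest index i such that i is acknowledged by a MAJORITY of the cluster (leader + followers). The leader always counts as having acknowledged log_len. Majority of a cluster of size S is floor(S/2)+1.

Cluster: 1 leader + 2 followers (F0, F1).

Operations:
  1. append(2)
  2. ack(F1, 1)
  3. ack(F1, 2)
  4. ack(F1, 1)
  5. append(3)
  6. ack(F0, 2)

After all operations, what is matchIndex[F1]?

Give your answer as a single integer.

Op 1: append 2 -> log_len=2
Op 2: F1 acks idx 1 -> match: F0=0 F1=1; commitIndex=1
Op 3: F1 acks idx 2 -> match: F0=0 F1=2; commitIndex=2
Op 4: F1 acks idx 1 -> match: F0=0 F1=2; commitIndex=2
Op 5: append 3 -> log_len=5
Op 6: F0 acks idx 2 -> match: F0=2 F1=2; commitIndex=2

Answer: 2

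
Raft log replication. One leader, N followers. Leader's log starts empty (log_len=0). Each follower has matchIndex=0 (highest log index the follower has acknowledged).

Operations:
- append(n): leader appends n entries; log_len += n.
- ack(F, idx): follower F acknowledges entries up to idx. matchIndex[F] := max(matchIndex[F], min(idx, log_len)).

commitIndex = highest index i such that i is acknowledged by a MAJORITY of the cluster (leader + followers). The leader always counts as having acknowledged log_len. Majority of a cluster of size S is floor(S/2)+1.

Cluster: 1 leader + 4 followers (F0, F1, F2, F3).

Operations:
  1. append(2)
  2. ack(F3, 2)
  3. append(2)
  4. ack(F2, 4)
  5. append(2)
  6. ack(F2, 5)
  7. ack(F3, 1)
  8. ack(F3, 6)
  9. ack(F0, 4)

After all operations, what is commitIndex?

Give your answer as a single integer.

Answer: 5

Derivation:
Op 1: append 2 -> log_len=2
Op 2: F3 acks idx 2 -> match: F0=0 F1=0 F2=0 F3=2; commitIndex=0
Op 3: append 2 -> log_len=4
Op 4: F2 acks idx 4 -> match: F0=0 F1=0 F2=4 F3=2; commitIndex=2
Op 5: append 2 -> log_len=6
Op 6: F2 acks idx 5 -> match: F0=0 F1=0 F2=5 F3=2; commitIndex=2
Op 7: F3 acks idx 1 -> match: F0=0 F1=0 F2=5 F3=2; commitIndex=2
Op 8: F3 acks idx 6 -> match: F0=0 F1=0 F2=5 F3=6; commitIndex=5
Op 9: F0 acks idx 4 -> match: F0=4 F1=0 F2=5 F3=6; commitIndex=5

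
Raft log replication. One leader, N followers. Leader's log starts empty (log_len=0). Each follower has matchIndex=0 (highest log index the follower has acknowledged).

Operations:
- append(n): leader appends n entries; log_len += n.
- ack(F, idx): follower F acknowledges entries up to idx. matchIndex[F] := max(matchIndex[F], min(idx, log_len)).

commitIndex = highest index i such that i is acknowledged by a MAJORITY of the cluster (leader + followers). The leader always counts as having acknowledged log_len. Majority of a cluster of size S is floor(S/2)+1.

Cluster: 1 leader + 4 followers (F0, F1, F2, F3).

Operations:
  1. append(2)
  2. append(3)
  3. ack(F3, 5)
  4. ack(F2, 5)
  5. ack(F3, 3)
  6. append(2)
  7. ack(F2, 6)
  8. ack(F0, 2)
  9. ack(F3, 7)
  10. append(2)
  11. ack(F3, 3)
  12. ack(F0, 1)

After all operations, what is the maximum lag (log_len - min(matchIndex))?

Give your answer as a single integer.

Op 1: append 2 -> log_len=2
Op 2: append 3 -> log_len=5
Op 3: F3 acks idx 5 -> match: F0=0 F1=0 F2=0 F3=5; commitIndex=0
Op 4: F2 acks idx 5 -> match: F0=0 F1=0 F2=5 F3=5; commitIndex=5
Op 5: F3 acks idx 3 -> match: F0=0 F1=0 F2=5 F3=5; commitIndex=5
Op 6: append 2 -> log_len=7
Op 7: F2 acks idx 6 -> match: F0=0 F1=0 F2=6 F3=5; commitIndex=5
Op 8: F0 acks idx 2 -> match: F0=2 F1=0 F2=6 F3=5; commitIndex=5
Op 9: F3 acks idx 7 -> match: F0=2 F1=0 F2=6 F3=7; commitIndex=6
Op 10: append 2 -> log_len=9
Op 11: F3 acks idx 3 -> match: F0=2 F1=0 F2=6 F3=7; commitIndex=6
Op 12: F0 acks idx 1 -> match: F0=2 F1=0 F2=6 F3=7; commitIndex=6

Answer: 9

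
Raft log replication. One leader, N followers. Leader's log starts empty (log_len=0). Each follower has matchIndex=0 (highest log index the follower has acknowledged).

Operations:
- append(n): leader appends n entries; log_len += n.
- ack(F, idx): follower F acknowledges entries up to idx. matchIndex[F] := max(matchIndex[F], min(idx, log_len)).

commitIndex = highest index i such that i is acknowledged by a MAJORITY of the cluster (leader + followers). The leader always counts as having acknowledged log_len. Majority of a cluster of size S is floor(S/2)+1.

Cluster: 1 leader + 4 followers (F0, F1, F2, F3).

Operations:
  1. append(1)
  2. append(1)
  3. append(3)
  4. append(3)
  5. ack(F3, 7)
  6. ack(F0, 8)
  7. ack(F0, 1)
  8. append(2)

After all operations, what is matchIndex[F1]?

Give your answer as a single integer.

Answer: 0

Derivation:
Op 1: append 1 -> log_len=1
Op 2: append 1 -> log_len=2
Op 3: append 3 -> log_len=5
Op 4: append 3 -> log_len=8
Op 5: F3 acks idx 7 -> match: F0=0 F1=0 F2=0 F3=7; commitIndex=0
Op 6: F0 acks idx 8 -> match: F0=8 F1=0 F2=0 F3=7; commitIndex=7
Op 7: F0 acks idx 1 -> match: F0=8 F1=0 F2=0 F3=7; commitIndex=7
Op 8: append 2 -> log_len=10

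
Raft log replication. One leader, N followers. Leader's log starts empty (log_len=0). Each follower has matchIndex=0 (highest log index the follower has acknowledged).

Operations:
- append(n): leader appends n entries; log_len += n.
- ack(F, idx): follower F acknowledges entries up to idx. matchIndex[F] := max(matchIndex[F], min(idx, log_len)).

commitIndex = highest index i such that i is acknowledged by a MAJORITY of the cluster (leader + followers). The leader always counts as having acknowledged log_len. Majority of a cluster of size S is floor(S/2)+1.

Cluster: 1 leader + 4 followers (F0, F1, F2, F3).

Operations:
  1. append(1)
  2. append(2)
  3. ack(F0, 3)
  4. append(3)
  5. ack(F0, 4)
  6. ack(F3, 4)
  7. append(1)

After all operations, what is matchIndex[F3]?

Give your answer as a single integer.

Answer: 4

Derivation:
Op 1: append 1 -> log_len=1
Op 2: append 2 -> log_len=3
Op 3: F0 acks idx 3 -> match: F0=3 F1=0 F2=0 F3=0; commitIndex=0
Op 4: append 3 -> log_len=6
Op 5: F0 acks idx 4 -> match: F0=4 F1=0 F2=0 F3=0; commitIndex=0
Op 6: F3 acks idx 4 -> match: F0=4 F1=0 F2=0 F3=4; commitIndex=4
Op 7: append 1 -> log_len=7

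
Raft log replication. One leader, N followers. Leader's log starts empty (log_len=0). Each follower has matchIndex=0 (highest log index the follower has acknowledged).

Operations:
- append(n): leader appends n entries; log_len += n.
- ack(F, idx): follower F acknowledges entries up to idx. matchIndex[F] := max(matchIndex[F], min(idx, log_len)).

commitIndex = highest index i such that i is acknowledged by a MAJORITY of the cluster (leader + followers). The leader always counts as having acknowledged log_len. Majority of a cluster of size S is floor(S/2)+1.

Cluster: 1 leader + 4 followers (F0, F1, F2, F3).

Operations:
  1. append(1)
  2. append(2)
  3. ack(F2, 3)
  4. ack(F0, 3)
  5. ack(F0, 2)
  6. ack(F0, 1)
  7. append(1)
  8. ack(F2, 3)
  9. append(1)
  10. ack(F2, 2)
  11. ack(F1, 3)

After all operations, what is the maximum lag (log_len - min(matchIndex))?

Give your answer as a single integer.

Op 1: append 1 -> log_len=1
Op 2: append 2 -> log_len=3
Op 3: F2 acks idx 3 -> match: F0=0 F1=0 F2=3 F3=0; commitIndex=0
Op 4: F0 acks idx 3 -> match: F0=3 F1=0 F2=3 F3=0; commitIndex=3
Op 5: F0 acks idx 2 -> match: F0=3 F1=0 F2=3 F3=0; commitIndex=3
Op 6: F0 acks idx 1 -> match: F0=3 F1=0 F2=3 F3=0; commitIndex=3
Op 7: append 1 -> log_len=4
Op 8: F2 acks idx 3 -> match: F0=3 F1=0 F2=3 F3=0; commitIndex=3
Op 9: append 1 -> log_len=5
Op 10: F2 acks idx 2 -> match: F0=3 F1=0 F2=3 F3=0; commitIndex=3
Op 11: F1 acks idx 3 -> match: F0=3 F1=3 F2=3 F3=0; commitIndex=3

Answer: 5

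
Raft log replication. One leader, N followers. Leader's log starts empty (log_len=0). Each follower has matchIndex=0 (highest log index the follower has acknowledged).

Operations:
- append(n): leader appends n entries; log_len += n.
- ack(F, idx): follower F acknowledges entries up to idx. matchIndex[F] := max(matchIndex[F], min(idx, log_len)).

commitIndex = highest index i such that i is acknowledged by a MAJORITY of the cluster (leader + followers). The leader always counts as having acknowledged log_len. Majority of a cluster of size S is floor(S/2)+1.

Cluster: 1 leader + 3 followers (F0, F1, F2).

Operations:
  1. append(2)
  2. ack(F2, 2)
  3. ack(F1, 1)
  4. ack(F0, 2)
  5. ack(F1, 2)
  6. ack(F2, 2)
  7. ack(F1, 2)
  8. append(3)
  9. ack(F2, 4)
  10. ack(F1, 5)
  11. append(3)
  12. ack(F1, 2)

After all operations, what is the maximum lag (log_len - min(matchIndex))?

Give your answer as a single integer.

Answer: 6

Derivation:
Op 1: append 2 -> log_len=2
Op 2: F2 acks idx 2 -> match: F0=0 F1=0 F2=2; commitIndex=0
Op 3: F1 acks idx 1 -> match: F0=0 F1=1 F2=2; commitIndex=1
Op 4: F0 acks idx 2 -> match: F0=2 F1=1 F2=2; commitIndex=2
Op 5: F1 acks idx 2 -> match: F0=2 F1=2 F2=2; commitIndex=2
Op 6: F2 acks idx 2 -> match: F0=2 F1=2 F2=2; commitIndex=2
Op 7: F1 acks idx 2 -> match: F0=2 F1=2 F2=2; commitIndex=2
Op 8: append 3 -> log_len=5
Op 9: F2 acks idx 4 -> match: F0=2 F1=2 F2=4; commitIndex=2
Op 10: F1 acks idx 5 -> match: F0=2 F1=5 F2=4; commitIndex=4
Op 11: append 3 -> log_len=8
Op 12: F1 acks idx 2 -> match: F0=2 F1=5 F2=4; commitIndex=4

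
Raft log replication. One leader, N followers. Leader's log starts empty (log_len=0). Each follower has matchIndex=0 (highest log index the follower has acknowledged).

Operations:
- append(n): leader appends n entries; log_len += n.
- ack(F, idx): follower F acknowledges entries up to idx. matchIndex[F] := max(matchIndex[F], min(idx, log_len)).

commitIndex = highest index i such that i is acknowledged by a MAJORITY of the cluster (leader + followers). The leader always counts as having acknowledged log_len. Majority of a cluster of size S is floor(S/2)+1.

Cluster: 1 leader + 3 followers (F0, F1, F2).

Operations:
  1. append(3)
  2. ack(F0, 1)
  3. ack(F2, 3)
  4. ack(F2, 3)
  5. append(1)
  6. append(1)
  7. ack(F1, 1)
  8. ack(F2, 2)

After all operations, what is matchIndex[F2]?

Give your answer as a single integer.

Answer: 3

Derivation:
Op 1: append 3 -> log_len=3
Op 2: F0 acks idx 1 -> match: F0=1 F1=0 F2=0; commitIndex=0
Op 3: F2 acks idx 3 -> match: F0=1 F1=0 F2=3; commitIndex=1
Op 4: F2 acks idx 3 -> match: F0=1 F1=0 F2=3; commitIndex=1
Op 5: append 1 -> log_len=4
Op 6: append 1 -> log_len=5
Op 7: F1 acks idx 1 -> match: F0=1 F1=1 F2=3; commitIndex=1
Op 8: F2 acks idx 2 -> match: F0=1 F1=1 F2=3; commitIndex=1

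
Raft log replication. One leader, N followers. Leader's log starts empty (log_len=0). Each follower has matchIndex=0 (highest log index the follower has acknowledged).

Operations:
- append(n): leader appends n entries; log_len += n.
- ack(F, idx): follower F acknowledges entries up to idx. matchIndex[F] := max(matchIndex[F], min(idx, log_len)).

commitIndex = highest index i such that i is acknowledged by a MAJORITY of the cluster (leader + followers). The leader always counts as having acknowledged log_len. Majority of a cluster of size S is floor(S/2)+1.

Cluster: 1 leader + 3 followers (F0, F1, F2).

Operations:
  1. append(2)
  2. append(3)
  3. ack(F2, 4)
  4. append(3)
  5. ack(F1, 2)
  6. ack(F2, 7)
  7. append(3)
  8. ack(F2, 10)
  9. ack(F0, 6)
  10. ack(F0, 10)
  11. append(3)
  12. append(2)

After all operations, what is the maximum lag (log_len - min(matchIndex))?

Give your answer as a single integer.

Answer: 14

Derivation:
Op 1: append 2 -> log_len=2
Op 2: append 3 -> log_len=5
Op 3: F2 acks idx 4 -> match: F0=0 F1=0 F2=4; commitIndex=0
Op 4: append 3 -> log_len=8
Op 5: F1 acks idx 2 -> match: F0=0 F1=2 F2=4; commitIndex=2
Op 6: F2 acks idx 7 -> match: F0=0 F1=2 F2=7; commitIndex=2
Op 7: append 3 -> log_len=11
Op 8: F2 acks idx 10 -> match: F0=0 F1=2 F2=10; commitIndex=2
Op 9: F0 acks idx 6 -> match: F0=6 F1=2 F2=10; commitIndex=6
Op 10: F0 acks idx 10 -> match: F0=10 F1=2 F2=10; commitIndex=10
Op 11: append 3 -> log_len=14
Op 12: append 2 -> log_len=16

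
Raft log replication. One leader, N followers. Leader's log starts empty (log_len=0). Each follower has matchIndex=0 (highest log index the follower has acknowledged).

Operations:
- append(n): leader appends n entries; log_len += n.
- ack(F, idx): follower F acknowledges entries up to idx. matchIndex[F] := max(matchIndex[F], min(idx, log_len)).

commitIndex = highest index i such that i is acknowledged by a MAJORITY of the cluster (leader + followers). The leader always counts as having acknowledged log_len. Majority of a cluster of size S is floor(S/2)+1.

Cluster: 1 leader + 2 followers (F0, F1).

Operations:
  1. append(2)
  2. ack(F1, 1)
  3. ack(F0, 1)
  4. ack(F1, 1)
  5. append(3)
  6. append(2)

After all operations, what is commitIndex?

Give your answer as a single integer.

Op 1: append 2 -> log_len=2
Op 2: F1 acks idx 1 -> match: F0=0 F1=1; commitIndex=1
Op 3: F0 acks idx 1 -> match: F0=1 F1=1; commitIndex=1
Op 4: F1 acks idx 1 -> match: F0=1 F1=1; commitIndex=1
Op 5: append 3 -> log_len=5
Op 6: append 2 -> log_len=7

Answer: 1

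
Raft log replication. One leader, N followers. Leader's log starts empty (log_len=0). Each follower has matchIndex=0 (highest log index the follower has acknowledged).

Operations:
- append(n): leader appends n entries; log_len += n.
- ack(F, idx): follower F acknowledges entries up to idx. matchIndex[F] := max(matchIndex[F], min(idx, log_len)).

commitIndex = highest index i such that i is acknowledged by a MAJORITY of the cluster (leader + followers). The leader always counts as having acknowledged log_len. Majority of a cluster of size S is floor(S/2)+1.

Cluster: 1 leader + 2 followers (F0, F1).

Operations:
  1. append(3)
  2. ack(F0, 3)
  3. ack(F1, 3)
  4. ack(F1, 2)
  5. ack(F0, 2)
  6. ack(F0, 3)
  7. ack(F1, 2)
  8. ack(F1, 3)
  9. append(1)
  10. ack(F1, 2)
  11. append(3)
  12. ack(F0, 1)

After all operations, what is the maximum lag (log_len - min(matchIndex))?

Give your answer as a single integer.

Answer: 4

Derivation:
Op 1: append 3 -> log_len=3
Op 2: F0 acks idx 3 -> match: F0=3 F1=0; commitIndex=3
Op 3: F1 acks idx 3 -> match: F0=3 F1=3; commitIndex=3
Op 4: F1 acks idx 2 -> match: F0=3 F1=3; commitIndex=3
Op 5: F0 acks idx 2 -> match: F0=3 F1=3; commitIndex=3
Op 6: F0 acks idx 3 -> match: F0=3 F1=3; commitIndex=3
Op 7: F1 acks idx 2 -> match: F0=3 F1=3; commitIndex=3
Op 8: F1 acks idx 3 -> match: F0=3 F1=3; commitIndex=3
Op 9: append 1 -> log_len=4
Op 10: F1 acks idx 2 -> match: F0=3 F1=3; commitIndex=3
Op 11: append 3 -> log_len=7
Op 12: F0 acks idx 1 -> match: F0=3 F1=3; commitIndex=3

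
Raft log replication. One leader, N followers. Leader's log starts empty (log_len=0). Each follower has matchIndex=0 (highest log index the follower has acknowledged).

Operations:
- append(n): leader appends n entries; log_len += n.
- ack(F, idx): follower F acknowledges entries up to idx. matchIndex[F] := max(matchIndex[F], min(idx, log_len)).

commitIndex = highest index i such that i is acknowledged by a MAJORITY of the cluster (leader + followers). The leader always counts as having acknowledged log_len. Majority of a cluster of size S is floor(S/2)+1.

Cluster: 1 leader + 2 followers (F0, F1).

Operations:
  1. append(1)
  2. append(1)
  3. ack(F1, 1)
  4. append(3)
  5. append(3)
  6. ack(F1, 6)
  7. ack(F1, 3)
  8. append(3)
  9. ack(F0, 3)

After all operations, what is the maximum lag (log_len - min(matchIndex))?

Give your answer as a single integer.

Op 1: append 1 -> log_len=1
Op 2: append 1 -> log_len=2
Op 3: F1 acks idx 1 -> match: F0=0 F1=1; commitIndex=1
Op 4: append 3 -> log_len=5
Op 5: append 3 -> log_len=8
Op 6: F1 acks idx 6 -> match: F0=0 F1=6; commitIndex=6
Op 7: F1 acks idx 3 -> match: F0=0 F1=6; commitIndex=6
Op 8: append 3 -> log_len=11
Op 9: F0 acks idx 3 -> match: F0=3 F1=6; commitIndex=6

Answer: 8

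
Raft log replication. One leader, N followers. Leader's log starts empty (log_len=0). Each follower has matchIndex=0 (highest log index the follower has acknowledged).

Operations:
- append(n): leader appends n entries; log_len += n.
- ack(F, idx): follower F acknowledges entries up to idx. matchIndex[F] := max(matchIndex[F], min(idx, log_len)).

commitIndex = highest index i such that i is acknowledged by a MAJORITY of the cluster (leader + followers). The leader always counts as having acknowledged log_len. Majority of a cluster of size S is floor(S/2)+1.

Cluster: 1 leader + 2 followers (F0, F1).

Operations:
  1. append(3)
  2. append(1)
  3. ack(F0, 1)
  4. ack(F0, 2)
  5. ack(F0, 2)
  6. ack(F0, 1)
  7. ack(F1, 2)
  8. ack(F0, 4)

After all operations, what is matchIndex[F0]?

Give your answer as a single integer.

Op 1: append 3 -> log_len=3
Op 2: append 1 -> log_len=4
Op 3: F0 acks idx 1 -> match: F0=1 F1=0; commitIndex=1
Op 4: F0 acks idx 2 -> match: F0=2 F1=0; commitIndex=2
Op 5: F0 acks idx 2 -> match: F0=2 F1=0; commitIndex=2
Op 6: F0 acks idx 1 -> match: F0=2 F1=0; commitIndex=2
Op 7: F1 acks idx 2 -> match: F0=2 F1=2; commitIndex=2
Op 8: F0 acks idx 4 -> match: F0=4 F1=2; commitIndex=4

Answer: 4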